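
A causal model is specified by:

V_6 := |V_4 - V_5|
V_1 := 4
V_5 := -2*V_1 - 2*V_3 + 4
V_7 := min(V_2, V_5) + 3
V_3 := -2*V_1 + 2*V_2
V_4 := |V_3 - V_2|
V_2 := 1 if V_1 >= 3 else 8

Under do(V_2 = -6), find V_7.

-3

Under do(V_2=-6), the mechanism V_2 := 1 if V_1 >= 3 else 8 is discarded; V_2 is fixed at -6.
V_3 = -2*V_1 + 2*V_2  [with V_1=4, V_2=-6]  = -20
V_5 = -2*V_1 - 2*V_3 + 4  [with V_1=4, V_3=-20]  = 36
V_7 = min(V_2, V_5) + 3  [with V_2=-6, V_5=36]  = -3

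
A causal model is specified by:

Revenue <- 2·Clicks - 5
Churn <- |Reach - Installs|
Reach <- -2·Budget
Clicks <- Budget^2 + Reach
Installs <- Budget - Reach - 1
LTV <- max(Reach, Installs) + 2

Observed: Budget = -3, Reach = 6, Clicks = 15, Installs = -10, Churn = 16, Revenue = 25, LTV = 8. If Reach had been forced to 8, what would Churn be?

do(Reach=8) replaces the equation Reach <- -2·Budget with the constant Reach = 8.
Installs = Budget - Reach - 1  [with Budget=-3, Reach=8]  = -12
Churn = |Reach - Installs|  [with Reach=8, Installs=-12]  = 20

20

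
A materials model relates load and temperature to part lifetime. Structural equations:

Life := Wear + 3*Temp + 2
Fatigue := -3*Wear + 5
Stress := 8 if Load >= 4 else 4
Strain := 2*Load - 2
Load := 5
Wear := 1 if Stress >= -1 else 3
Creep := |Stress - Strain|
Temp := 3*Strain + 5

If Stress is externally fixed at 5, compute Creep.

do(Stress=5) replaces the equation Stress := 8 if Load >= 4 else 4 with the constant Stress = 5.
Strain = 2*Load - 2  [with Load=5]  = 8
Creep = |Stress - Strain|  [with Stress=5, Strain=8]  = 3

3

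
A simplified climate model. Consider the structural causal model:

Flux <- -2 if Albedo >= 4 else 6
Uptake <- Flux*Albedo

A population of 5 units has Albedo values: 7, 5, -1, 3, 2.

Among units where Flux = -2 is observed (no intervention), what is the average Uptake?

Conditioning on Flux=-2 selects the 2 unit(s) with Albedo ∈ {7, 5}. Their Uptake values: -14, -10. Mean = -12.

-12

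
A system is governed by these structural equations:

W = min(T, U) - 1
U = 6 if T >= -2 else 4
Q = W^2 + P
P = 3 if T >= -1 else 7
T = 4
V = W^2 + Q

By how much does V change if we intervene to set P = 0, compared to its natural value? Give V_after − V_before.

-3

Under do(P=0), the mechanism P = 3 if T >= -1 else 7 is discarded; P is fixed at 0.
U = 6 if T >= -2 else 4  [with T=4]  = 6
W = min(T, U) - 1  [with T=4, U=6]  = 3
Q = W^2 + P  [with W=3, P=0]  = 9
V = W^2 + Q  [with W=3, Q=9]  = 18
Without intervention: U = 6 if T >= -2 else 4  [with T=4]  = 6; W = min(T, U) - 1  [with T=4, U=6]  = 3; P = 3 if T >= -1 else 7  [with T=4]  = 3; Q = W^2 + P  [with W=3, P=3]  = 12; V = W^2 + Q  [with W=3, Q=12]  = 21.
Change = 18 − 21 = -3.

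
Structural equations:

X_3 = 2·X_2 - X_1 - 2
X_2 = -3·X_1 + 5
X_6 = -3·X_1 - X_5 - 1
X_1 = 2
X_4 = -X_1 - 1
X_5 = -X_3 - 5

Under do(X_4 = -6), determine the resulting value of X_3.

Under do(X_4=-6), the mechanism X_4 = -X_1 - 1 is discarded; X_4 is fixed at -6.
Since X_3 is not a descendant of the intervened variable, it is unaffected.
X_2 = -3·X_1 + 5  [with X_1=2]  = -1
X_3 = 2·X_2 - X_1 - 2  [with X_2=-1, X_1=2]  = -6

-6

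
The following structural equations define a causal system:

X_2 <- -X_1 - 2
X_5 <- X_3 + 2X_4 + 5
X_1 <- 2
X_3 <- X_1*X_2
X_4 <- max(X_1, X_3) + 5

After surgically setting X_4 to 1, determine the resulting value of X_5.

-1

Intervening sets X_4 = 1 and removes its equation (X_4 <- max(X_1, X_3) + 5).
X_2 = -X_1 - 2  [with X_1=2]  = -4
X_3 = X_1*X_2  [with X_1=2, X_2=-4]  = -8
X_5 = X_3 + 2X_4 + 5  [with X_3=-8, X_4=1]  = -1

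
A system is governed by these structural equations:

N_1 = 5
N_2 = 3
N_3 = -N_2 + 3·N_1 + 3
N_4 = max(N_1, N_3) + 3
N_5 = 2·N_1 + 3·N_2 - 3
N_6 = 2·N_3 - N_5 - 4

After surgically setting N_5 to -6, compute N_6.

The intervention breaks the incoming arrows to N_5: N_5 = 2·N_1 + 3·N_2 - 3 no longer applies, and N_5 = -6.
N_3 = -N_2 + 3·N_1 + 3  [with N_2=3, N_1=5]  = 15
N_6 = 2·N_3 - N_5 - 4  [with N_3=15, N_5=-6]  = 32

32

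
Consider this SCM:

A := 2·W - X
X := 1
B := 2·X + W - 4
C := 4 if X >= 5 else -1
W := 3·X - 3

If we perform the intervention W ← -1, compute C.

-1

The intervention breaks the incoming arrows to W: W := 3·X - 3 no longer applies, and W = -1.
Since C is not a descendant of the intervened variable, it is unaffected.
C = 4 if X >= 5 else -1  [with X=1]  = -1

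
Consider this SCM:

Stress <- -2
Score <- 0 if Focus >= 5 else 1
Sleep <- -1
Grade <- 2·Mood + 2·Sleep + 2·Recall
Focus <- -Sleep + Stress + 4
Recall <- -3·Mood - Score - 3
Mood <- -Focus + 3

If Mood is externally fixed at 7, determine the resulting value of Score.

The intervention breaks the incoming arrows to Mood: Mood <- -Focus + 3 no longer applies, and Mood = 7.
Since Score is not a descendant of the intervened variable, it is unaffected.
Focus = -Sleep + Stress + 4  [with Sleep=-1, Stress=-2]  = 3
Score = 0 if Focus >= 5 else 1  [with Focus=3]  = 1

1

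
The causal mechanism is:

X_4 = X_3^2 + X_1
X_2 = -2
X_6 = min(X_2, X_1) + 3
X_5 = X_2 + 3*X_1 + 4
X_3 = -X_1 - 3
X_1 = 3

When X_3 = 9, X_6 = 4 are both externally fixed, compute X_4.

Setting X_3 = 9, X_6 = 4 by intervention discards those variables' equations.
X_4 = X_3^2 + X_1  [with X_3=9, X_1=3]  = 84

84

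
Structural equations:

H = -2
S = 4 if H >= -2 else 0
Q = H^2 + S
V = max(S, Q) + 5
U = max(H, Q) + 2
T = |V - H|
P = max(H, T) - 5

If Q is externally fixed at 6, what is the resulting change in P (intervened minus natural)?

The intervention breaks the incoming arrows to Q: Q = H^2 + S no longer applies, and Q = 6.
S = 4 if H >= -2 else 0  [with H=-2]  = 4
V = max(S, Q) + 5  [with S=4, Q=6]  = 11
T = |V - H|  [with V=11, H=-2]  = 13
P = max(H, T) - 5  [with H=-2, T=13]  = 8
Without intervention: S = 4 if H >= -2 else 0  [with H=-2]  = 4; Q = H^2 + S  [with H=-2, S=4]  = 8; V = max(S, Q) + 5  [with S=4, Q=8]  = 13; T = |V - H|  [with V=13, H=-2]  = 15; P = max(H, T) - 5  [with H=-2, T=15]  = 10.
Change = 8 − 10 = -2.

-2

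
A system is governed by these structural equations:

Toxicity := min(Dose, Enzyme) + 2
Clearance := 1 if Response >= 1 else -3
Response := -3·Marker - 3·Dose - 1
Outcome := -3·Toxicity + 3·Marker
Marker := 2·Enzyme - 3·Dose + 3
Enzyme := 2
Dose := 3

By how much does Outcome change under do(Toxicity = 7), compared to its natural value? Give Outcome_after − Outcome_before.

-9

Under do(Toxicity=7), the mechanism Toxicity := min(Dose, Enzyme) + 2 is discarded; Toxicity is fixed at 7.
Marker = 2·Enzyme - 3·Dose + 3  [with Enzyme=2, Dose=3]  = -2
Outcome = -3·Toxicity + 3·Marker  [with Toxicity=7, Marker=-2]  = -27
Without intervention: Marker = 2·Enzyme - 3·Dose + 3  [with Enzyme=2, Dose=3]  = -2; Toxicity = min(Dose, Enzyme) + 2  [with Dose=3, Enzyme=2]  = 4; Outcome = -3·Toxicity + 3·Marker  [with Toxicity=4, Marker=-2]  = -18.
Change = -27 − (-18) = -9.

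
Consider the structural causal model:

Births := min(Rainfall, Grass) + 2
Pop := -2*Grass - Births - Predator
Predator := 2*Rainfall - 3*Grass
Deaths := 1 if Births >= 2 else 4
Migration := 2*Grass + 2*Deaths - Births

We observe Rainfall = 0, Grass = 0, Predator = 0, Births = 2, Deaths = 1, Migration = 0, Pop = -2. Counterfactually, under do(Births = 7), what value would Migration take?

-5

Under do(Births=7), the mechanism Births := min(Rainfall, Grass) + 2 is discarded; Births is fixed at 7.
Deaths = 1 if Births >= 2 else 4  [with Births=7]  = 1
Migration = 2*Grass + 2*Deaths - Births  [with Grass=0, Deaths=1, Births=7]  = -5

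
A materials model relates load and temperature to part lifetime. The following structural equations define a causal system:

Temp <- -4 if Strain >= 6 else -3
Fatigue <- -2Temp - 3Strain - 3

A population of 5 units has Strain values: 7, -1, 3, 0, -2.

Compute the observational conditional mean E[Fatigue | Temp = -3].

Conditioning on Temp=-3 selects the 4 unit(s) with Strain ∈ {-1, 3, 0, -2}. Their Fatigue values: 6, -6, 3, 9. Mean = 3.

3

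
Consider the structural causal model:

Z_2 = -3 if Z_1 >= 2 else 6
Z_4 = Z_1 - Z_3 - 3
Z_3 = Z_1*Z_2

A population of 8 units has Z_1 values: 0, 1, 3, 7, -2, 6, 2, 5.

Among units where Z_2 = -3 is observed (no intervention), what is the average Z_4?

Conditioning on Z_2=-3 selects the 5 unit(s) with Z_1 ∈ {3, 7, 6, 2, 5}. Their Z_4 values: 9, 25, 21, 5, 17. Mean = 15.4.

15.4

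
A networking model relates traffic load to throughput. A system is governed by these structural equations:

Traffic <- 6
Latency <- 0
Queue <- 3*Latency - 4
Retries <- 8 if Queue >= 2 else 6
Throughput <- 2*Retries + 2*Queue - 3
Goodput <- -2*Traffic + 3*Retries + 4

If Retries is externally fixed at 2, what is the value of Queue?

Under do(Retries=2), the mechanism Retries <- 8 if Queue >= 2 else 6 is discarded; Retries is fixed at 2.
Since Queue is not a descendant of the intervened variable, it is unaffected.
Queue = 3*Latency - 4  [with Latency=0]  = -4

-4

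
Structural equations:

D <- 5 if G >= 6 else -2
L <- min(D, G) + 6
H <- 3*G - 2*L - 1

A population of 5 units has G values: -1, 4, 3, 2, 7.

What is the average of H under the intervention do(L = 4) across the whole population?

0

Every unit gets L=4 under the intervention. H values become -12, 3, 0, -3, 12; E[H|do(L=4)] = 0.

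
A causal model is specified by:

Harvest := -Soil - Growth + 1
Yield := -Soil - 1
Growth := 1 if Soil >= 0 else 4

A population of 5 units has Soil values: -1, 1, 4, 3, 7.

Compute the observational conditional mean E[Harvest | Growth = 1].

E[Harvest|Growth=1] averages over only the 4 units with Growth=1 (Soil = 1, 4, 3, 7): Harvest = -1, -4, -3, -7, mean -3.75.

-3.75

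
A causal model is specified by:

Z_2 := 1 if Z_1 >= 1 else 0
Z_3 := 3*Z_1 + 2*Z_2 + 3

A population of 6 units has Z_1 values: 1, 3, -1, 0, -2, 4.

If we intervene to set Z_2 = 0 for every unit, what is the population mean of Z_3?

do(Z_2=0) breaks Z_2's dependence on Z_1. With Z_2=0 fixed, Z_3 across the units is 6, 12, 0, 3, -3, 15, mean 5.5.

5.5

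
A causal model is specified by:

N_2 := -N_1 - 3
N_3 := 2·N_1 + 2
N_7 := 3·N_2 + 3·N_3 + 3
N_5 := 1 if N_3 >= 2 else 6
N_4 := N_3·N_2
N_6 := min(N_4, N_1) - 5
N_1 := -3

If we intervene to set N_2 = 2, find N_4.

Under do(N_2=2), the mechanism N_2 := -N_1 - 3 is discarded; N_2 is fixed at 2.
N_3 = 2·N_1 + 2  [with N_1=-3]  = -4
N_4 = N_3·N_2  [with N_3=-4, N_2=2]  = -8

-8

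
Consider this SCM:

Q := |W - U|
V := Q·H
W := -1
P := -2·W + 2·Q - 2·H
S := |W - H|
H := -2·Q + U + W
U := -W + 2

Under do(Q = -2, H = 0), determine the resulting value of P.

Setting Q = -2, H = 0 by intervention discards those variables' equations.
P = -2·W + 2·Q - 2·H  [with W=-1, Q=-2, H=0]  = -2

-2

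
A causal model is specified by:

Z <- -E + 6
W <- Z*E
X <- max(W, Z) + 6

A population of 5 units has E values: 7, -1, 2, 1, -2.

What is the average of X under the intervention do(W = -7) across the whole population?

Every unit gets W=-7 under the intervention. X values become 5, 13, 10, 11, 14; E[X|do(W=-7)] = 10.6.

10.6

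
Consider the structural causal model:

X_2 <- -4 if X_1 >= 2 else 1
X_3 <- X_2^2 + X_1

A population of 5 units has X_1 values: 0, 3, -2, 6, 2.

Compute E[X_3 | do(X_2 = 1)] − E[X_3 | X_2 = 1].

2.8

The intervention sets X_2=1 in all 5 units regardless of X_1. Recomputing X_3 per unit gives 1, 4, -1, 7, 3; average 2.8.
E[X_3|X_2=1] averages over only the 2 units with X_2=1 (X_1 = 0, -2): X_3 = 1, -1, mean 0.
Difference = 2.8 − 0 = 2.8.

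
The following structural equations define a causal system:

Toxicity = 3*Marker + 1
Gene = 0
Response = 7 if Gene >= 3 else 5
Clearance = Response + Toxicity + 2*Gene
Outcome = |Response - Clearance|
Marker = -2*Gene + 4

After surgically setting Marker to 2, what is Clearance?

do(Marker=2) replaces the equation Marker = -2*Gene + 4 with the constant Marker = 2.
Response = 7 if Gene >= 3 else 5  [with Gene=0]  = 5
Toxicity = 3*Marker + 1  [with Marker=2]  = 7
Clearance = Response + Toxicity + 2*Gene  [with Response=5, Toxicity=7, Gene=0]  = 12

12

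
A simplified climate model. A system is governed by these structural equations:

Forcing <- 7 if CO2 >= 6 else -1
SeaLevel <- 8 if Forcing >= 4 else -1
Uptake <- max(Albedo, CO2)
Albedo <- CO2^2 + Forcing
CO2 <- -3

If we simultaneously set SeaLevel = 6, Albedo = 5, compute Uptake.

5

The joint intervention fixes SeaLevel = 6, Albedo = 5, removing each variable's own equation.
Uptake = max(Albedo, CO2)  [with Albedo=5, CO2=-3]  = 5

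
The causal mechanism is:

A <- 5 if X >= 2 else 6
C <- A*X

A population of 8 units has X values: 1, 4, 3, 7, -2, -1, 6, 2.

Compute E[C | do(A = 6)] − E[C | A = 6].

Under do(A=6), A's equation is replaced by A=6 for every unit. Per-unit C: 6, 24, 18, 42, -12, -6, 36, 12. Mean = 15.
Conditioning on A=6 selects the 3 unit(s) with X ∈ {1, -2, -1}. Their C values: 6, -12, -6. Mean = -4.
Difference = 15 − (-4) = 19.

19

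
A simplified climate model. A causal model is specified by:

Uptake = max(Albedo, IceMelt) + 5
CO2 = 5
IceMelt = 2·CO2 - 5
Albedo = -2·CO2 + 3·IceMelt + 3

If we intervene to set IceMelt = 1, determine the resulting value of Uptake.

Under do(IceMelt=1), the mechanism IceMelt = 2·CO2 - 5 is discarded; IceMelt is fixed at 1.
Albedo = -2·CO2 + 3·IceMelt + 3  [with CO2=5, IceMelt=1]  = -4
Uptake = max(Albedo, IceMelt) + 5  [with Albedo=-4, IceMelt=1]  = 6

6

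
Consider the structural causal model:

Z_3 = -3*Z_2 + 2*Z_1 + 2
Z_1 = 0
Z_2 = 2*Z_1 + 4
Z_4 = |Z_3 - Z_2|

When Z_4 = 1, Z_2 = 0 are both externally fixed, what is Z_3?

Setting Z_4 = 1, Z_2 = 0 by intervention discards those variables' equations.
Z_3 = -3*Z_2 + 2*Z_1 + 2  [with Z_2=0, Z_1=0]  = 2

2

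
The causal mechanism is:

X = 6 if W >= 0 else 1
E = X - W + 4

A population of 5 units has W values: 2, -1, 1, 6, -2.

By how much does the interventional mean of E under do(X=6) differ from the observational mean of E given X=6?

do(X=6) breaks X's dependence on W. With X=6 fixed, E across the units is 8, 11, 9, 4, 12, mean 8.8.
E[E|X=6] averages over only the 3 units with X=6 (W = 2, 1, 6): E = 8, 9, 4, mean 7.
Difference = 8.8 − 7 = 1.8.

1.8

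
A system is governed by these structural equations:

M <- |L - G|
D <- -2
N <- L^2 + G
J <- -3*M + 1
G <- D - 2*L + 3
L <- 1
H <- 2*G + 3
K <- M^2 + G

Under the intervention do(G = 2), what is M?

1

The intervention breaks the incoming arrows to G: G <- D - 2*L + 3 no longer applies, and G = 2.
M = |L - G|  [with L=1, G=2]  = 1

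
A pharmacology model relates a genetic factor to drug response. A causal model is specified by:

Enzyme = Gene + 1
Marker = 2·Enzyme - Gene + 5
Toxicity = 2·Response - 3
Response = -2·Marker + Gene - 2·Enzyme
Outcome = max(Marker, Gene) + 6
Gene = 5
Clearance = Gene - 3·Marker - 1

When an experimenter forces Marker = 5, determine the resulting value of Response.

-17

The intervention breaks the incoming arrows to Marker: Marker = 2·Enzyme - Gene + 5 no longer applies, and Marker = 5.
Enzyme = Gene + 1  [with Gene=5]  = 6
Response = -2·Marker + Gene - 2·Enzyme  [with Marker=5, Gene=5, Enzyme=6]  = -17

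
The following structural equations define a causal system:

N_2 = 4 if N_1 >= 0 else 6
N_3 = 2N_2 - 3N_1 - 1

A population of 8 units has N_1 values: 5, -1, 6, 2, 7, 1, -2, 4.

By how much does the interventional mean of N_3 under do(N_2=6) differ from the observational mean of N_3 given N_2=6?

-12.75

Under do(N_2=6), N_2's equation is replaced by N_2=6 for every unit. Per-unit N_3: -4, 14, -7, 5, -10, 8, 17, -1. Mean = 2.75.
E[N_3|N_2=6] averages over only the 2 units with N_2=6 (N_1 = -1, -2): N_3 = 14, 17, mean 15.5.
Difference = 2.75 − 15.5 = -12.75.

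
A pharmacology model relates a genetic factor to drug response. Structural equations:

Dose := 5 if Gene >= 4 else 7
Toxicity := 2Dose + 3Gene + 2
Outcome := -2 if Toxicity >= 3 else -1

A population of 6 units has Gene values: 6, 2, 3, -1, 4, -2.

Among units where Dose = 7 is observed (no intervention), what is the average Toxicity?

17.5

Observing Dose=7 restricts to units where Dose's equation naturally yields 7: Gene ∈ {2, 3, -1, -2}. In that subpopulation Toxicity = 22, 25, 13, 10, mean 17.5.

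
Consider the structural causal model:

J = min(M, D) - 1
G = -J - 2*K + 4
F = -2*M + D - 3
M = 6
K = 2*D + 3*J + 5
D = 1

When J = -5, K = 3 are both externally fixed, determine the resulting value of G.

3

Setting J = -5, K = 3 by intervention discards those variables' equations.
G = -J - 2*K + 4  [with J=-5, K=3]  = 3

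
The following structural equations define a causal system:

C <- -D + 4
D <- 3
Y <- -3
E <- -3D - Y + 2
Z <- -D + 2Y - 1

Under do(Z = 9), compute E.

-4

do(Z=9) replaces the equation Z <- -D + 2Y - 1 with the constant Z = 9.
E is not downstream of the intervention, so its value is determined by the original equations.
E = -3D - Y + 2  [with D=3, Y=-3]  = -4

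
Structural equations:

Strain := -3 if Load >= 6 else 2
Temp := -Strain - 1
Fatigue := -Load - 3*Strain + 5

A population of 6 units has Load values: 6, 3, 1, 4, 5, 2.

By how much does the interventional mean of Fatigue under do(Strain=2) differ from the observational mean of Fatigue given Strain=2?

-0.5

The intervention sets Strain=2 in all 6 units regardless of Load. Recomputing Fatigue per unit gives -7, -4, -2, -5, -6, -3; average -4.5.
E[Fatigue|Strain=2] averages over only the 5 units with Strain=2 (Load = 3, 1, 4, 5, 2): Fatigue = -4, -2, -5, -6, -3, mean -4.
Difference = -4.5 − (-4) = -0.5.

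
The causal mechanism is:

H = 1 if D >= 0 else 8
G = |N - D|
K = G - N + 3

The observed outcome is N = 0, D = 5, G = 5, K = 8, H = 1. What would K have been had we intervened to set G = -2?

1

The intervention breaks the incoming arrows to G: G = |N - D| no longer applies, and G = -2.
K = G - N + 3  [with G=-2, N=0]  = 1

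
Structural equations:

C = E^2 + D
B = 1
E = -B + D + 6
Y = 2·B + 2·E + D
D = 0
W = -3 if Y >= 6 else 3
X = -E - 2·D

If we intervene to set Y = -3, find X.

-5

The intervention breaks the incoming arrows to Y: Y = 2·B + 2·E + D no longer applies, and Y = -3.
No directed path runs from Y to X, so X keeps its natural value.
E = -B + D + 6  [with B=1, D=0]  = 5
X = -E - 2·D  [with E=5, D=0]  = -5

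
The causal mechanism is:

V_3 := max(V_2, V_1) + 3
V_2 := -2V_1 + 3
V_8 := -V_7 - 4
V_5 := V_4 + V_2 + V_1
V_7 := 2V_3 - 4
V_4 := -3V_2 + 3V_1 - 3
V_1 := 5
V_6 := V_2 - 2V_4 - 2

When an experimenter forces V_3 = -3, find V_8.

The intervention breaks the incoming arrows to V_3: V_3 := max(V_2, V_1) + 3 no longer applies, and V_3 = -3.
V_7 = 2V_3 - 4  [with V_3=-3]  = -10
V_8 = -V_7 - 4  [with V_7=-10]  = 6

6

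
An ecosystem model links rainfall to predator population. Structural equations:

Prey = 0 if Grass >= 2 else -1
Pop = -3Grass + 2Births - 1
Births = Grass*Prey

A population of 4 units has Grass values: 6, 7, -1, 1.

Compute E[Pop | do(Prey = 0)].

Every unit gets Prey=0 under the intervention. Pop values become -19, -22, 2, -4; E[Pop|do(Prey=0)] = -10.75.

-10.75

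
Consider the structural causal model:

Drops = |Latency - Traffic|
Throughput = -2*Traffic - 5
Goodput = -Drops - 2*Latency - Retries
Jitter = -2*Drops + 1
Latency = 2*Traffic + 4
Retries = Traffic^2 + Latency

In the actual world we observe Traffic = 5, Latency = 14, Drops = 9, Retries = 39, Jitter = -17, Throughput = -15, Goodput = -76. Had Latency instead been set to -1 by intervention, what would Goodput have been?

Under do(Latency=-1), the mechanism Latency = 2*Traffic + 4 is discarded; Latency is fixed at -1.
Drops = |Latency - Traffic|  [with Latency=-1, Traffic=5]  = 6
Retries = Traffic^2 + Latency  [with Traffic=5, Latency=-1]  = 24
Goodput = -Drops - 2*Latency - Retries  [with Drops=6, Latency=-1, Retries=24]  = -28

-28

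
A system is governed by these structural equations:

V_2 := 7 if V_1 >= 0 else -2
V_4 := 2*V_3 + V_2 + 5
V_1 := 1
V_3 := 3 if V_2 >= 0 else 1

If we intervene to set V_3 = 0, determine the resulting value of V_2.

7

Under do(V_3=0), the mechanism V_3 := 3 if V_2 >= 0 else 1 is discarded; V_3 is fixed at 0.
Since V_2 is not a descendant of the intervened variable, it is unaffected.
V_2 = 7 if V_1 >= 0 else -2  [with V_1=1]  = 7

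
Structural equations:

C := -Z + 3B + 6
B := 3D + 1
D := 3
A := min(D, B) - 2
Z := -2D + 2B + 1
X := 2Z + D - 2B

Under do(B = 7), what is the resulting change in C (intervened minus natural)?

-3

Under do(B=7), the mechanism B := 3D + 1 is discarded; B is fixed at 7.
Z = -2D + 2B + 1  [with D=3, B=7]  = 9
C = -Z + 3B + 6  [with Z=9, B=7]  = 18
Without intervention: B = 3D + 1  [with D=3]  = 10; Z = -2D + 2B + 1  [with D=3, B=10]  = 15; C = -Z + 3B + 6  [with Z=15, B=10]  = 21.
Change = 18 − 21 = -3.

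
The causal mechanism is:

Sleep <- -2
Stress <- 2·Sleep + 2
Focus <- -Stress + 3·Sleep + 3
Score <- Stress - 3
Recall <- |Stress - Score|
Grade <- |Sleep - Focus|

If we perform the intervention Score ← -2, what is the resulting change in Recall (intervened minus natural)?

-3

Intervening sets Score = -2 and removes its equation (Score <- Stress - 3).
Stress = 2·Sleep + 2  [with Sleep=-2]  = -2
Recall = |Stress - Score|  [with Stress=-2, Score=-2]  = 0
Without intervention: Stress = 2·Sleep + 2  [with Sleep=-2]  = -2; Score = Stress - 3  [with Stress=-2]  = -5; Recall = |Stress - Score|  [with Stress=-2, Score=-5]  = 3.
Change = 0 − 3 = -3.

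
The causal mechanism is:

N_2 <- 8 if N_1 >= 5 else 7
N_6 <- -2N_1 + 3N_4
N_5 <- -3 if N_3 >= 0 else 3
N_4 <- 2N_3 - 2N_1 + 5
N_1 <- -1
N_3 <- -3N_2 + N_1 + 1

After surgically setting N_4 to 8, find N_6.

Under do(N_4=8), the mechanism N_4 <- 2N_3 - 2N_1 + 5 is discarded; N_4 is fixed at 8.
N_6 = -2N_1 + 3N_4  [with N_1=-1, N_4=8]  = 26

26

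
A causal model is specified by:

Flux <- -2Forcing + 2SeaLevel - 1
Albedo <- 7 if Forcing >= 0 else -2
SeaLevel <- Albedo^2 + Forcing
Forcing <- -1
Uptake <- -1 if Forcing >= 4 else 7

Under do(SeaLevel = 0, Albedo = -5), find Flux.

The joint intervention fixes SeaLevel = 0, Albedo = -5, removing each variable's own equation.
Flux = -2Forcing + 2SeaLevel - 1  [with Forcing=-1, SeaLevel=0]  = 1

1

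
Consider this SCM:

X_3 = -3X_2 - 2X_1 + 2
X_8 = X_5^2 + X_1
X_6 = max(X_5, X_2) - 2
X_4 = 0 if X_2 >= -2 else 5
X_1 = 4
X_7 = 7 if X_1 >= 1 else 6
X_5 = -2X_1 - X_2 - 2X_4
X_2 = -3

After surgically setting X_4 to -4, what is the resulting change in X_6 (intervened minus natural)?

Under do(X_4=-4), the mechanism X_4 = 0 if X_2 >= -2 else 5 is discarded; X_4 is fixed at -4.
X_5 = -2X_1 - X_2 - 2X_4  [with X_1=4, X_2=-3, X_4=-4]  = 3
X_6 = max(X_5, X_2) - 2  [with X_5=3, X_2=-3]  = 1
Without intervention: X_4 = 0 if X_2 >= -2 else 5  [with X_2=-3]  = 5; X_5 = -2X_1 - X_2 - 2X_4  [with X_1=4, X_2=-3, X_4=5]  = -15; X_6 = max(X_5, X_2) - 2  [with X_5=-15, X_2=-3]  = -5.
Change = 1 − (-5) = 6.

6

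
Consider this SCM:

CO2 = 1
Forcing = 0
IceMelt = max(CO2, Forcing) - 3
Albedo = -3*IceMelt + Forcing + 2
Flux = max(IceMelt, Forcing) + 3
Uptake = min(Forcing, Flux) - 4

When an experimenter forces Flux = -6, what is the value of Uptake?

The intervention breaks the incoming arrows to Flux: Flux = max(IceMelt, Forcing) + 3 no longer applies, and Flux = -6.
Uptake = min(Forcing, Flux) - 4  [with Forcing=0, Flux=-6]  = -10

-10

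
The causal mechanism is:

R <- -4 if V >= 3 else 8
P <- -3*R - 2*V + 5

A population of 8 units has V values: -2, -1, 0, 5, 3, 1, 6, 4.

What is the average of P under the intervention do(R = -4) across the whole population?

The intervention sets R=-4 in all 8 units regardless of V. Recomputing P per unit gives 21, 19, 17, 7, 11, 15, 5, 9; average 13.

13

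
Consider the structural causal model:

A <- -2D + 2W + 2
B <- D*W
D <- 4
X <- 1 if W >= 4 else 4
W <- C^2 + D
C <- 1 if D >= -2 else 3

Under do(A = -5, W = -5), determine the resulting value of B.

-20

Under do(A = -5, W = -5), each intervened variable's structural equation is replaced by its fixed value.
B = D*W  [with D=4, W=-5]  = -20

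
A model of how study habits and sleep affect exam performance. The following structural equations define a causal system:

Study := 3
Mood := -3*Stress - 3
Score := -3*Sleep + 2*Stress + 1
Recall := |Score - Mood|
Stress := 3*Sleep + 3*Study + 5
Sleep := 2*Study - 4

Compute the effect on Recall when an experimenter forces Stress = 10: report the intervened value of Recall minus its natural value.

The intervention breaks the incoming arrows to Stress: Stress := 3*Sleep + 3*Study + 5 no longer applies, and Stress = 10.
Sleep = 2*Study - 4  [with Study=3]  = 2
Score = -3*Sleep + 2*Stress + 1  [with Sleep=2, Stress=10]  = 15
Mood = -3*Stress - 3  [with Stress=10]  = -33
Recall = |Score - Mood|  [with Score=15, Mood=-33]  = 48
Without intervention: Sleep = 2*Study - 4  [with Study=3]  = 2; Stress = 3*Sleep + 3*Study + 5  [with Sleep=2, Study=3]  = 20; Score = -3*Sleep + 2*Stress + 1  [with Sleep=2, Stress=20]  = 35; Mood = -3*Stress - 3  [with Stress=20]  = -63; Recall = |Score - Mood|  [with Score=35, Mood=-63]  = 98.
Change = 48 − 98 = -50.

-50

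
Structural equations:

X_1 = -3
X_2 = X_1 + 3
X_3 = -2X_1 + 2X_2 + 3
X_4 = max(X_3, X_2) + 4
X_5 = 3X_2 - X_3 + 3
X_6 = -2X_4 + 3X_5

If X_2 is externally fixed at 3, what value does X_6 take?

-47

Under do(X_2=3), the mechanism X_2 = X_1 + 3 is discarded; X_2 is fixed at 3.
X_3 = -2X_1 + 2X_2 + 3  [with X_1=-3, X_2=3]  = 15
X_4 = max(X_3, X_2) + 4  [with X_3=15, X_2=3]  = 19
X_5 = 3X_2 - X_3 + 3  [with X_2=3, X_3=15]  = -3
X_6 = -2X_4 + 3X_5  [with X_4=19, X_5=-3]  = -47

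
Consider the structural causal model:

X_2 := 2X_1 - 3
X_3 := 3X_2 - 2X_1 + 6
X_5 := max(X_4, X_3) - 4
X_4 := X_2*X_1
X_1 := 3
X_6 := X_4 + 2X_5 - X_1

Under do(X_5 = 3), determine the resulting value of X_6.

The intervention breaks the incoming arrows to X_5: X_5 := max(X_4, X_3) - 4 no longer applies, and X_5 = 3.
X_2 = 2X_1 - 3  [with X_1=3]  = 3
X_4 = X_2*X_1  [with X_2=3, X_1=3]  = 9
X_6 = X_4 + 2X_5 - X_1  [with X_4=9, X_5=3, X_1=3]  = 12

12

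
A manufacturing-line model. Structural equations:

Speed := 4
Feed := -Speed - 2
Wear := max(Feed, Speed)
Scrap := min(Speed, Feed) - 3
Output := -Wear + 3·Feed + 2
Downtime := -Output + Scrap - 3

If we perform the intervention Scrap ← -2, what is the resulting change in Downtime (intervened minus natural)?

7

Under do(Scrap=-2), the mechanism Scrap := min(Speed, Feed) - 3 is discarded; Scrap is fixed at -2.
Feed = -Speed - 2  [with Speed=4]  = -6
Wear = max(Feed, Speed)  [with Feed=-6, Speed=4]  = 4
Output = -Wear + 3·Feed + 2  [with Wear=4, Feed=-6]  = -20
Downtime = -Output + Scrap - 3  [with Output=-20, Scrap=-2]  = 15
Without intervention: Feed = -Speed - 2  [with Speed=4]  = -6; Wear = max(Feed, Speed)  [with Feed=-6, Speed=4]  = 4; Scrap = min(Speed, Feed) - 3  [with Speed=4, Feed=-6]  = -9; Output = -Wear + 3·Feed + 2  [with Wear=4, Feed=-6]  = -20; Downtime = -Output + Scrap - 3  [with Output=-20, Scrap=-9]  = 8.
Change = 15 − 8 = 7.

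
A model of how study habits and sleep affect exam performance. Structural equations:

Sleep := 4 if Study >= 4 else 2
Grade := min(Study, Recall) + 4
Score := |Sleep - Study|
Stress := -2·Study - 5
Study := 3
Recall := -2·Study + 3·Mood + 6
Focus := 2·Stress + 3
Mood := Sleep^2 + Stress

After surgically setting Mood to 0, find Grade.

4

Intervening sets Mood = 0 and removes its equation (Mood := Sleep^2 + Stress).
Recall = -2·Study + 3·Mood + 6  [with Study=3, Mood=0]  = 0
Grade = min(Study, Recall) + 4  [with Study=3, Recall=0]  = 4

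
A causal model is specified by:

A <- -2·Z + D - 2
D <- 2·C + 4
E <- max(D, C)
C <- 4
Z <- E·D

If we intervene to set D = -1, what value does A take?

5

do(D=-1) replaces the equation D <- 2·C + 4 with the constant D = -1.
E = max(D, C)  [with D=-1, C=4]  = 4
Z = E·D  [with E=4, D=-1]  = -4
A = -2·Z + D - 2  [with Z=-4, D=-1]  = 5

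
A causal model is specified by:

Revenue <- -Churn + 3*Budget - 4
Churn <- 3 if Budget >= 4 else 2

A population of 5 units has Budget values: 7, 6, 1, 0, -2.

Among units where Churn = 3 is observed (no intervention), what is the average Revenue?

Conditioning on Churn=3 selects the 2 unit(s) with Budget ∈ {7, 6}. Their Revenue values: 14, 11. Mean = 12.5.

12.5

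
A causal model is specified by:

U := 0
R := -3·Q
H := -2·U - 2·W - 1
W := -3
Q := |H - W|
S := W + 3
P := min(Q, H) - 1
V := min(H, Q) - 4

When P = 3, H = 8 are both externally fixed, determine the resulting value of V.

Under do(P = 3, H = 8), each intervened variable's structural equation is replaced by its fixed value.
Q = |H - W|  [with H=8, W=-3]  = 11
V = min(H, Q) - 4  [with H=8, Q=11]  = 4

4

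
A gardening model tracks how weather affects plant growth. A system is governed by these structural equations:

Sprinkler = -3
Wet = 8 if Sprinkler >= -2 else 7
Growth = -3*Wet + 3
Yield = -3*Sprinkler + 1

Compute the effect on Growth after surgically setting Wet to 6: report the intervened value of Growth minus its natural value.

The intervention breaks the incoming arrows to Wet: Wet = 8 if Sprinkler >= -2 else 7 no longer applies, and Wet = 6.
Growth = -3*Wet + 3  [with Wet=6]  = -15
Without intervention: Wet = 8 if Sprinkler >= -2 else 7  [with Sprinkler=-3]  = 7; Growth = -3*Wet + 3  [with Wet=7]  = -18.
Change = -15 − (-18) = 3.

3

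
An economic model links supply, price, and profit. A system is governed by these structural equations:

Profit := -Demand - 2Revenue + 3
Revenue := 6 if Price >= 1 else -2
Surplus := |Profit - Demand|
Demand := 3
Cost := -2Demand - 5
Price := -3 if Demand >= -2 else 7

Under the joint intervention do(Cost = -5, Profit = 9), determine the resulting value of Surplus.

6

Setting Cost = -5, Profit = 9 by intervention discards those variables' equations.
Surplus = |Profit - Demand|  [with Profit=9, Demand=3]  = 6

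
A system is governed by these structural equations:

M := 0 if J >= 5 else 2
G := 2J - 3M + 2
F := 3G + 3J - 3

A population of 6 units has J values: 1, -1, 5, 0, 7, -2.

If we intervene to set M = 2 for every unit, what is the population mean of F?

Every unit gets M=2 under the intervention. F values become -6, -24, 30, -15, 48, -33; E[F|do(M=2)] = 0.

0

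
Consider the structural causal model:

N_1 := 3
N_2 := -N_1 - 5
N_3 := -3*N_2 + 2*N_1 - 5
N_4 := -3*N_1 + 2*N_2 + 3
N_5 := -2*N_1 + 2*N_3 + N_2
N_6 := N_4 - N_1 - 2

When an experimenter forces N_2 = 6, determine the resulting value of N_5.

-34

do(N_2=6) replaces the equation N_2 := -N_1 - 5 with the constant N_2 = 6.
N_3 = -3*N_2 + 2*N_1 - 5  [with N_2=6, N_1=3]  = -17
N_5 = -2*N_1 + 2*N_3 + N_2  [with N_1=3, N_3=-17, N_2=6]  = -34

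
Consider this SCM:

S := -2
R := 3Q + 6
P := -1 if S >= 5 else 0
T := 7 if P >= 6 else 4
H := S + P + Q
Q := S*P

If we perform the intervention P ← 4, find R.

-18

Under do(P=4), the mechanism P := -1 if S >= 5 else 0 is discarded; P is fixed at 4.
Q = S*P  [with S=-2, P=4]  = -8
R = 3Q + 6  [with Q=-8]  = -18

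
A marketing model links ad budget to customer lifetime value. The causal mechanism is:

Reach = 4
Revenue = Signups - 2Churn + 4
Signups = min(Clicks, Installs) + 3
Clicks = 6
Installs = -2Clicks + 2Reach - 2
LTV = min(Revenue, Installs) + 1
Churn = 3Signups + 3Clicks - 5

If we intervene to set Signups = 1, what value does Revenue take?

Under do(Signups=1), the mechanism Signups = min(Clicks, Installs) + 3 is discarded; Signups is fixed at 1.
Churn = 3Signups + 3Clicks - 5  [with Signups=1, Clicks=6]  = 16
Revenue = Signups - 2Churn + 4  [with Signups=1, Churn=16]  = -27

-27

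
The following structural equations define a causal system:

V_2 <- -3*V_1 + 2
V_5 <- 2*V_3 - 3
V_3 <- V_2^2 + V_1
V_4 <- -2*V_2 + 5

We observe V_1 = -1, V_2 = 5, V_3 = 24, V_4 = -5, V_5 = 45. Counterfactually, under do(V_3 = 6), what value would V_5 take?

9

do(V_3=6) replaces the equation V_3 <- V_2^2 + V_1 with the constant V_3 = 6.
V_5 = 2*V_3 - 3  [with V_3=6]  = 9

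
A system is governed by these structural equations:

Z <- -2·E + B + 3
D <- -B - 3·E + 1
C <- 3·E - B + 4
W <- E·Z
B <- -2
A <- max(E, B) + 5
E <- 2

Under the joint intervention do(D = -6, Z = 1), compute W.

Under do(D = -6, Z = 1), each intervened variable's structural equation is replaced by its fixed value.
W = E·Z  [with E=2, Z=1]  = 2

2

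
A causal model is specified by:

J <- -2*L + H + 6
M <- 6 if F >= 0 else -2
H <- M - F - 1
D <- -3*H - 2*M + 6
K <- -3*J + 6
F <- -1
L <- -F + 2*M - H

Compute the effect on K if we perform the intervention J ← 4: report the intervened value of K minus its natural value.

6

The intervention breaks the incoming arrows to J: J <- -2*L + H + 6 no longer applies, and J = 4.
K = -3*J + 6  [with J=4]  = -6
Without intervention: M = 6 if F >= 0 else -2  [with F=-1]  = -2; H = M - F - 1  [with M=-2, F=-1]  = -2; L = -F + 2*M - H  [with F=-1, M=-2, H=-2]  = -1; J = -2*L + H + 6  [with L=-1, H=-2]  = 6; K = -3*J + 6  [with J=6]  = -12.
Change = -6 − (-12) = 6.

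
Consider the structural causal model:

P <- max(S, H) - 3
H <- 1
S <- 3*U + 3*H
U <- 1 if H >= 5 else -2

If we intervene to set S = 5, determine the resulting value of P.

2

The intervention breaks the incoming arrows to S: S <- 3*U + 3*H no longer applies, and S = 5.
P = max(S, H) - 3  [with S=5, H=1]  = 2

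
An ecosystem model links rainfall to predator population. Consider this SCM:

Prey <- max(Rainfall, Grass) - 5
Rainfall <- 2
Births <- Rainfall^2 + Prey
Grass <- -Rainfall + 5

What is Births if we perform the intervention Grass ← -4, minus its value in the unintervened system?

Under do(Grass=-4), the mechanism Grass <- -Rainfall + 5 is discarded; Grass is fixed at -4.
Prey = max(Rainfall, Grass) - 5  [with Rainfall=2, Grass=-4]  = -3
Births = Rainfall^2 + Prey  [with Rainfall=2, Prey=-3]  = 1
Without intervention: Grass = -Rainfall + 5  [with Rainfall=2]  = 3; Prey = max(Rainfall, Grass) - 5  [with Rainfall=2, Grass=3]  = -2; Births = Rainfall^2 + Prey  [with Rainfall=2, Prey=-2]  = 2.
Change = 1 − 2 = -1.

-1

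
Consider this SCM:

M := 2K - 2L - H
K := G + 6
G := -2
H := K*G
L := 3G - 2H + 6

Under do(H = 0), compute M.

8

do(H=0) replaces the equation H := K*G with the constant H = 0.
K = G + 6  [with G=-2]  = 4
L = 3G - 2H + 6  [with G=-2, H=0]  = 0
M = 2K - 2L - H  [with K=4, L=0, H=0]  = 8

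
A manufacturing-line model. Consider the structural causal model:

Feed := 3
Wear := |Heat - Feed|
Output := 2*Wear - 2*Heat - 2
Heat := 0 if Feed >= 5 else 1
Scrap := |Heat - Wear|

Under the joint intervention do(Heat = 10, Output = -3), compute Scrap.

3

The joint intervention fixes Heat = 10, Output = -3, removing each variable's own equation.
Wear = |Heat - Feed|  [with Heat=10, Feed=3]  = 7
Scrap = |Heat - Wear|  [with Heat=10, Wear=7]  = 3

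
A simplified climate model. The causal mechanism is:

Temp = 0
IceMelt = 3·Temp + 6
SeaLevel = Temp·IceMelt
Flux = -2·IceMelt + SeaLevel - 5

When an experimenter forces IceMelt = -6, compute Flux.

Under do(IceMelt=-6), the mechanism IceMelt = 3·Temp + 6 is discarded; IceMelt is fixed at -6.
SeaLevel = Temp·IceMelt  [with Temp=0, IceMelt=-6]  = 0
Flux = -2·IceMelt + SeaLevel - 5  [with IceMelt=-6, SeaLevel=0]  = 7

7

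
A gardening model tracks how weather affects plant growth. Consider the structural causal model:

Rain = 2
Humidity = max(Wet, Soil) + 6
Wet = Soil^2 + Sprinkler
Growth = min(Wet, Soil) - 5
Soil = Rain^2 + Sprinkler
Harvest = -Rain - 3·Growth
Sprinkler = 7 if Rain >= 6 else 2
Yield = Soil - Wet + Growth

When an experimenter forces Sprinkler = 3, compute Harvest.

do(Sprinkler=3) replaces the equation Sprinkler = 7 if Rain >= 6 else 2 with the constant Sprinkler = 3.
Soil = Rain^2 + Sprinkler  [with Rain=2, Sprinkler=3]  = 7
Wet = Soil^2 + Sprinkler  [with Soil=7, Sprinkler=3]  = 52
Growth = min(Wet, Soil) - 5  [with Wet=52, Soil=7]  = 2
Harvest = -Rain - 3·Growth  [with Rain=2, Growth=2]  = -8

-8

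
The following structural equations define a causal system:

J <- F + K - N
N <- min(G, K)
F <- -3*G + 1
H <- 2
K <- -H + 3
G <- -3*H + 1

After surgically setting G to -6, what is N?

The intervention breaks the incoming arrows to G: G <- -3*H + 1 no longer applies, and G = -6.
K = -H + 3  [with H=2]  = 1
N = min(G, K)  [with G=-6, K=1]  = -6

-6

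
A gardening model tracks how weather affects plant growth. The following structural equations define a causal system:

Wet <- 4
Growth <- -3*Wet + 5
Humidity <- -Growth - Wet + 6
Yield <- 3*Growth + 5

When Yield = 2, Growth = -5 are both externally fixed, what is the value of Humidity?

7

Setting Yield = 2, Growth = -5 by intervention discards those variables' equations.
Humidity = -Growth - Wet + 6  [with Growth=-5, Wet=4]  = 7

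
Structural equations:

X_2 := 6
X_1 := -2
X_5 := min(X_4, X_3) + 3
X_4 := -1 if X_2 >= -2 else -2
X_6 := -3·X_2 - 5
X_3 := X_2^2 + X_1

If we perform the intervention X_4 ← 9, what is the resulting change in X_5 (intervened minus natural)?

Intervening sets X_4 = 9 and removes its equation (X_4 := -1 if X_2 >= -2 else -2).
X_3 = X_2^2 + X_1  [with X_2=6, X_1=-2]  = 34
X_5 = min(X_4, X_3) + 3  [with X_4=9, X_3=34]  = 12
Without intervention: X_3 = X_2^2 + X_1  [with X_2=6, X_1=-2]  = 34; X_4 = -1 if X_2 >= -2 else -2  [with X_2=6]  = -1; X_5 = min(X_4, X_3) + 3  [with X_4=-1, X_3=34]  = 2.
Change = 12 − 2 = 10.

10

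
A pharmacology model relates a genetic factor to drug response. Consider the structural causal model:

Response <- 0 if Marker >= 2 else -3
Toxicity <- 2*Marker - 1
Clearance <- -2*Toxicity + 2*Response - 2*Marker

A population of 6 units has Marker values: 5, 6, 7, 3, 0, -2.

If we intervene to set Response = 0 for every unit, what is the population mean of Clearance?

-17

The intervention sets Response=0 in all 6 units regardless of Marker. Recomputing Clearance per unit gives -28, -34, -40, -16, 2, 14; average -17.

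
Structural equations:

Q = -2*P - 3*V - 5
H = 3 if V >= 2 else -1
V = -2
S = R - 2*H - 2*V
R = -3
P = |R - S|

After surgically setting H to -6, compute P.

16

do(H=-6) replaces the equation H = 3 if V >= 2 else -1 with the constant H = -6.
S = R - 2*H - 2*V  [with R=-3, H=-6, V=-2]  = 13
P = |R - S|  [with R=-3, S=13]  = 16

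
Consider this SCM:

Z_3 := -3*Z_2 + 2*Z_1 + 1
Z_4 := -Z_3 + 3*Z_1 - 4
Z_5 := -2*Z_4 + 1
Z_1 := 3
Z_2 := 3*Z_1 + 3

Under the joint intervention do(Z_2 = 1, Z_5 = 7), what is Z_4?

1

The joint intervention fixes Z_2 = 1, Z_5 = 7, removing each variable's own equation.
Z_3 = -3*Z_2 + 2*Z_1 + 1  [with Z_2=1, Z_1=3]  = 4
Z_4 = -Z_3 + 3*Z_1 - 4  [with Z_3=4, Z_1=3]  = 1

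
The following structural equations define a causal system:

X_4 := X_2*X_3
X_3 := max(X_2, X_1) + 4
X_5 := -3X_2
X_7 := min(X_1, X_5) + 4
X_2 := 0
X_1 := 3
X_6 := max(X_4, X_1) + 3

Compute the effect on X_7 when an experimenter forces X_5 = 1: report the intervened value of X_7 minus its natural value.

Under do(X_5=1), the mechanism X_5 := -3X_2 is discarded; X_5 is fixed at 1.
X_7 = min(X_1, X_5) + 4  [with X_1=3, X_5=1]  = 5
Without intervention: X_5 = -3X_2  [with X_2=0]  = 0; X_7 = min(X_1, X_5) + 4  [with X_1=3, X_5=0]  = 4.
Change = 5 − 4 = 1.

1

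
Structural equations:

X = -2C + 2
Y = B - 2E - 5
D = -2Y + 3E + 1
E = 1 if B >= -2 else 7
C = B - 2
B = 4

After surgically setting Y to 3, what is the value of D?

-2

The intervention breaks the incoming arrows to Y: Y = B - 2E - 5 no longer applies, and Y = 3.
E = 1 if B >= -2 else 7  [with B=4]  = 1
D = -2Y + 3E + 1  [with Y=3, E=1]  = -2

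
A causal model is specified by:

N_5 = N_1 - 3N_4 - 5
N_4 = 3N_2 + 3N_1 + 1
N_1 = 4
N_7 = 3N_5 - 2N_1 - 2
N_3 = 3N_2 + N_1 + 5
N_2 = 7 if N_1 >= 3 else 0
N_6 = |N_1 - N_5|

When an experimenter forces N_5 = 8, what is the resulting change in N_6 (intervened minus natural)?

-103

The intervention breaks the incoming arrows to N_5: N_5 = N_1 - 3N_4 - 5 no longer applies, and N_5 = 8.
N_6 = |N_1 - N_5|  [with N_1=4, N_5=8]  = 4
Without intervention: N_2 = 7 if N_1 >= 3 else 0  [with N_1=4]  = 7; N_4 = 3N_2 + 3N_1 + 1  [with N_2=7, N_1=4]  = 34; N_5 = N_1 - 3N_4 - 5  [with N_1=4, N_4=34]  = -103; N_6 = |N_1 - N_5|  [with N_1=4, N_5=-103]  = 107.
Change = 4 − 107 = -103.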